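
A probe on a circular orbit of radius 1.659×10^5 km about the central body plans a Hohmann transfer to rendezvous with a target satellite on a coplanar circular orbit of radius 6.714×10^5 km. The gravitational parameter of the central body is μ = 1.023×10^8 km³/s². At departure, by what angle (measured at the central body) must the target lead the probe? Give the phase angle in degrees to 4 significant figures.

φ = 91.37°

The Hohmann ellipse has a_t = (r₁ + r₂)/2 = 4.1865×10^5 km.
Transfer time t = π√(a_t³/μ) = 84137 s.
The target's mean motion on its circular orbit is ω₂ = √(μ/r₂³) = 1.8385×10^-5 rad/s.
Angle swept by the target during transfer: ω₂·t = 1.5469 rad = 88.63°.
The probe traverses 180° on the transfer ellipse, so the target must lead by 180° − 88.63° = 91.37°.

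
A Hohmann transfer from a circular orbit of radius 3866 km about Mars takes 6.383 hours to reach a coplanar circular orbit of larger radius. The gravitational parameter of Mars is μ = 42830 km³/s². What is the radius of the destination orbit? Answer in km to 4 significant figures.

r₂ = 22500 km

Transfer time t = 6.383 hours = 22978.8 s, and t = π√(a_t³/μ).
So a_t = (μ t²/π²)^(1/3) = (42830 × (22978.8)² / π²)^(1/3) = 13184 km.
Since a_t = (r₁ + r₂)/2, r₂ = 2a_t − r₁ = 2×13184 − 3866 = 22502 km.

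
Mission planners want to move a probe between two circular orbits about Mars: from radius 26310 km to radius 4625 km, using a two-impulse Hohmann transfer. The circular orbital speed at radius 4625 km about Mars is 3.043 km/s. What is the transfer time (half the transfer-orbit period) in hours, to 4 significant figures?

t = 8.112 hours

From the circular-orbit relation v² = μ/r at r = 4625 km: μ = v²r = (3.043)² × 4625 = 42826.8 km³/s².
Transfer-ellipse semi-major axis a_t = (r₁ + r₂)/2 = (26310 + 4625)/2 = 15467.5 km.
By Kepler's third law the transfer-orbit period is T = 2π√(a_t³/μ), so t = T/2 = 29203 s.
Converting: 29203 s ÷ 3600 s/hour = 8.112 hours.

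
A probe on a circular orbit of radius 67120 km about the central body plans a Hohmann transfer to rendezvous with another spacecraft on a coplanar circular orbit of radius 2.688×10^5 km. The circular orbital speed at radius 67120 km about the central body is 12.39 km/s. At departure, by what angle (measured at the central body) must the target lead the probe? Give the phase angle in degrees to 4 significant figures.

From the circular-orbit relation v² = μ/r at r = 67120 km: μ = v²r = (12.39)² × 67120 = 1.03037×10^7 km³/s².
Transfer-ellipse semi-major axis a_t = (r₁ + r₂)/2 = (67120 + 2.688×10^5)/2 = 1.6796×10^5 km.
The half-period of the transfer ellipse is t = π√(a_t³/μ) = 67369 s.
Target angular speed ω₂ = √(μ/r₂³) = 2.3033×10^-5 rad/s.
Angle swept by the target during transfer: ω₂·t = 1.5517 rad = 88.91°.
The probe traverses 180° on the transfer ellipse, so the target must lead by 180° − 88.91° = 91.09°.

φ = 91.09°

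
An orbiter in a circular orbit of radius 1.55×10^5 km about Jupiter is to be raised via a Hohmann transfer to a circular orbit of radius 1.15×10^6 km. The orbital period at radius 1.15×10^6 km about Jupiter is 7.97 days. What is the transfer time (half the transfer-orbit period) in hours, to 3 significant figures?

t = 40.9 hours

From Kepler's third law T² = 4π²r³/μ at r = 1.15×10^6 km, T = 7.97 days = 7.97 × 86400 s = 6.88608×10^5 s: μ = 4π²r³/T² = 1.26622×10^8 km³/s².
Semi-major axis of the transfer orbit: a_t = (1.550×10^5 + 1.150×10^6)/2 = 6.525×10^5 km.
Half the transfer-orbit period gives t = π√(a_t³/μ) = 1.472×10^5 s.
Converting: 1.472×10^5 s ÷ 3600 s/hour = 40.9 hours.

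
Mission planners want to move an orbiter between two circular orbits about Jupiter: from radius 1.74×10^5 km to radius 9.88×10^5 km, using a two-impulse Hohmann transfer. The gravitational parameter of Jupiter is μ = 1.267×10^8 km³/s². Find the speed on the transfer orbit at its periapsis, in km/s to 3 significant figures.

v = 35.2 km/s

The Hohmann ellipse has a_t = (r₁ + r₂)/2 = 5.810×10^5 km.
At periapsis, r = 1.740×10^5 km.
Vis-viva: v = √[μ(2/r − 1/a_t)] = √[1.267×10^8 × (2/1.740×10^5 − 1/5.810×10^5)] = 35.19 km/s.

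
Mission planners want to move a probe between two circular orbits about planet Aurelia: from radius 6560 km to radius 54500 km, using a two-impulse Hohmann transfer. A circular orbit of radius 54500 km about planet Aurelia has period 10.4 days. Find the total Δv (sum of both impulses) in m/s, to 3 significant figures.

Δv = 574 m/s

From Kepler's third law T² = 4π²r³/μ at r = 54500 km, T = 10.4 days = 10.4 × 86400 s = 8.9856×10^5 s: μ = 4π²r³/T² = 7915.08 km³/s².
The Hohmann ellipse has a_t = (r₁ + r₂)/2 = 30530 km.
Circular speed at r₁: v₁ = √(μ/r₁) = √(7915.08/6560) = 1.0984 km/s.
On the transfer ellipse at r₁, vis-viva gives v_p = √[μ(2/r₁ − 1/a_t)] = 1.4676 km/s.
First burn Δv₁ = |v_p − v₁| = 0.3692 km/s.
Circular speed at r₂: v₂ = √(μ/r₂) = 0.3811 km/s.
Transfer-orbit speed at r₂: v_a = √[μ(2/r₂ − 1/a_t)] = 0.1767 km/s.
Second burn Δv₂ = |v₂ − v_a| = 0.2044 km/s.
Δv = Δv₁ + Δv₂ = 0.3692 + 0.2044 = 0.5736 km/s.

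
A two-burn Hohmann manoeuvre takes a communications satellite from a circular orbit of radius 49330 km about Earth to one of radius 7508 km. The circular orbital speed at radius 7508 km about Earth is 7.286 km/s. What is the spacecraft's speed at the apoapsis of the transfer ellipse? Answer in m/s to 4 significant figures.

From the circular-orbit relation v² = μ/r at r = 7508 km: μ = v²r = (7.286)² × 7508 = 3.98568×10^5 km³/s².
Transfer-ellipse semi-major axis a_t = (r₁ + r₂)/2 = (49330 + 7508)/2 = 28419 km.
The apoapsis of the transfer ellipse is at r = 49330 km.
Vis-viva: v = √[μ(2/r − 1/a_t)] = √[3.98568×10^5 × (2/49330 − 1/28419)] = 1.461 km/s.

v = 1461 m/s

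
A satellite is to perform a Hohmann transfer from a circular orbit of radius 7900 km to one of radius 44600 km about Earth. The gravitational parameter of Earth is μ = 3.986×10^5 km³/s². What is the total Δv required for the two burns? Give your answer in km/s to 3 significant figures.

The Hohmann ellipse has a_t = (r₁ + r₂)/2 = 26250 km.
Circular speed at r₁: v₁ = √(μ/r₁) = √(3.986×10^5/7900) = 7.103 km/s.
On the transfer ellipse at r₁, v² = μ(2/r − 1/a) gives v_p = √[μ(2/r₁ − 1/a_t)] = 9.259 km/s.
First burn Δv₁ = |v_p − v₁| = 2.156 km/s.
At r₂, v₂ = √(μ/r₂) = 2.989518 km/s.
Transfer-orbit speed at r₂: v_a = √[μ(2/r₂ − 1/a_t)] = 1.640024 km/s.
Second burn Δv₂ = |v₂ − v_a| = 1.349 km/s.
Total Δv = Δv₁ + Δv₂ = 3.505 km/s.

Δv = 3.51 km/s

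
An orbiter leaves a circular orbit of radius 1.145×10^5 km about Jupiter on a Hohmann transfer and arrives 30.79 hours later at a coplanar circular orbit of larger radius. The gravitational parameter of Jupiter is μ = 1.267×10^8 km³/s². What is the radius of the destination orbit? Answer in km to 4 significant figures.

r₂ = 9.661×10^5 km

Transfer time t = 30.79 hours = 1.10844×10^5 s, and t = π√(a_t³/μ).
So a_t = (μ t²/π²)^(1/3) = (1.267×10^8 × (1.10844×10^5)² / π²)^(1/3) = 5.4030×10^5 km.
Since a_t = (r₁ + r₂)/2, r₂ = 2a_t − r₁ = 2×5.4030×10^5 − 1.145×10^5 = 9.661×10^5 km.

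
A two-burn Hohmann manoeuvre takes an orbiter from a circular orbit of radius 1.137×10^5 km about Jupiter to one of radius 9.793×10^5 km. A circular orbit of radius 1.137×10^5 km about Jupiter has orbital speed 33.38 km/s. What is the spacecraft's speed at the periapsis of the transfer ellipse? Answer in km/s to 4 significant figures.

From the circular-orbit relation v² = μ/r at r = 1.137×10^5 km: μ = v²r = (33.38)² × 1.137×10^5 = 1.26687×10^8 km³/s².
The Hohmann ellipse has a_t = (r₁ + r₂)/2 = 5.465×10^5 km.
At periapsis, r = 1.137×10^5 km.
Applying v² = μ(2/r − 1/a_t): v = 44.68 km/s.

v = 44.68 km/s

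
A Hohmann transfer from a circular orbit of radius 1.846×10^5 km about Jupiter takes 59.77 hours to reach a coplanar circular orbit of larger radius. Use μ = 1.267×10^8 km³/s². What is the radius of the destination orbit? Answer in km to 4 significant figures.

Transfer time t = 59.77 hours = 2.15172×10^5 s, and t = π√(a_t³/μ).
So a_t = (μ t²/π²)^(1/3) = (1.267×10^8 × (2.15172×10^5)² / π²)^(1/3) = 8.4078×10^5 km.
Since a_t = (r₁ + r₂)/2, r₂ = 2a_t − r₁ = 2×8.4078×10^5 − 1.846×10^5 = 1.49696×10^6 km.

r₂ = 1.497×10^6 km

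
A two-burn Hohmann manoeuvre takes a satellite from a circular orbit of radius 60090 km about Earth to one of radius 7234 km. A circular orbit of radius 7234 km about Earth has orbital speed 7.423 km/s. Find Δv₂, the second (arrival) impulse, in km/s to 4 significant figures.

Δv₂ = 2.495 km/s

From the circular-orbit relation v² = μ/r at r = 7234 km: μ = v²r = (7.423)² × 7234 = 3.98600×10^5 km³/s².
Transfer-ellipse semi-major axis a_t = (r₁ + r₂)/2 = (60090 + 7234)/2 = 33662 km.
Circular speed at r = 7234 km: v_c = √(μ/r) = 7.423 km/s.
Vis-viva on the transfer ellipse at r = 7234 km gives v_t = √[μ(2/r − 1/a_t)] = 9.918 km/s.
Δv₂ = |v_t − v_c| = |9.918 − 7.423| = 2.495 km/s.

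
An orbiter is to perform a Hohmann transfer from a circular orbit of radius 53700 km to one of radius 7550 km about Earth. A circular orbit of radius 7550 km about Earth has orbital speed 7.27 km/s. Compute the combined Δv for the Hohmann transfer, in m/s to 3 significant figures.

Δv = 3730 m/s

From the circular-orbit relation v² = μ/r at r = 7550 km: μ = v²r = (7.27)² × 7550 = 3.99039×10^5 km³/s².
The Hohmann ellipse has a_t = (r₁ + r₂)/2 = 30625 km.
Circular speed at r₁: v₁ = √(μ/r₁) = √(3.99039×10^5/53700) = 2.72597 km/s.
On the transfer ellipse at r₁, vis-viva equation gives v_a = √[μ(2/r₁ − 1/a_t)] = 1.35349 km/s.
First burn Δv₁ = |v_a − v₁| = 1.372 km/s.
Circular speed at r₂: v₂ = √(μ/r₂) = 7.270 km/s.
Transfer-orbit speed at r₂: v_p = √[μ(2/r₂ − 1/a_t)] = 9.627 km/s.
Second burn Δv₂ = |v₂ − v_p| = 2.357 km/s.
Δv = Δv₁ + Δv₂ = 1.372 + 2.357 = 3.729 km/s.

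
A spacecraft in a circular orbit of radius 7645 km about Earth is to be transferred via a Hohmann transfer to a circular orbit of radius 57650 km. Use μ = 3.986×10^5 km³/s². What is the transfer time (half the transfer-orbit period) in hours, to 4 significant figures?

t = 8.154 hours

Transfer-ellipse semi-major axis a_t = (r₁ + r₂)/2 = (7645 + 57650)/2 = 32647.5 km.
Transfer time t = π√(a_t³/μ) = π√((32647.5)³ / 3.986×10^5) = 29353 s.
Converting: 29353 s ÷ 3600 s/hour = 8.154 hours.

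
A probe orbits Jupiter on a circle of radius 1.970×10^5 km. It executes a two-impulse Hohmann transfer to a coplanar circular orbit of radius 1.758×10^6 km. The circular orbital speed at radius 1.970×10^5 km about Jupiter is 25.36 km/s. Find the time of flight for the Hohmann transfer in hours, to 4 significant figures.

t = 74.93 hours

From the circular-orbit relation v² = μ/r at r = 1.970×10^5 km: μ = v²r = (25.36)² × 1.970×10^5 = 1.26697×10^8 km³/s².
The Hohmann ellipse has a_t = (r₁ + r₂)/2 = 9.775×10^5 km.
By Kepler's third law the transfer-orbit period is T = 2π√(a_t³/μ), so t = T/2 = 2.6974×10^5 s.
Converting: 2.6974×10^5 s ÷ 3600 s/hour = 74.93 hours.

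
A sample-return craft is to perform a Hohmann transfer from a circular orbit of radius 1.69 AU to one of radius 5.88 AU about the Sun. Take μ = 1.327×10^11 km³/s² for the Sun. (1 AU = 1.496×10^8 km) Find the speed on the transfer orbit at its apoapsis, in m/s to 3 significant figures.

v = 8210 m/s

In km: r₁ = 1.69 × 1.496×10^8 = 2.52824×10^8 km; r₂ = 5.88 × 1.496×10^8 = 8.79648×10^8 km.
Semi-major axis of the transfer orbit: a_t = (2.52824×10^8 + 8.79648×10^8)/2 = 5.66236×10^8 km.
The apoapsis of the transfer ellipse is at r = 8.79648×10^8 km.
From the vis-viva equation, v = √[μ(2/r − 1/a_t)] = 8.207 km/s.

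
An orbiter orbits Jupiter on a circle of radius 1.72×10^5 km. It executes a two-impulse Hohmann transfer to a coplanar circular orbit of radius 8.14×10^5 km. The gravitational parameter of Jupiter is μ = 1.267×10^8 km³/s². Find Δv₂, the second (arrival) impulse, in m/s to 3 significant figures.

Δv₂ = 5110 m/s

Semi-major axis of the transfer orbit: a_t = (1.720×10^5 + 8.140×10^5)/2 = 4.930×10^5 km.
Circular speed at r = 8.140×10^5 km: v_c = √(μ/r) = 12.476 km/s.
Vis-viva on the transfer ellipse at r = 8.140×10^5 km gives v_t = √[μ(2/r − 1/a_t)] = 7.3691 km/s.
Δv₂ = |v_t − v_c| = |7.3691 − 12.476| = 5.107 km/s.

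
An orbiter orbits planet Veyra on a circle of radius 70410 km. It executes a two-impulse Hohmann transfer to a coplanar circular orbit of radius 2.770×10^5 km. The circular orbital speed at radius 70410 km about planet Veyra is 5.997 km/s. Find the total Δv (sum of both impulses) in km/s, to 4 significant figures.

From the circular-orbit relation v² = μ/r at r = 70410 km: μ = v²r = (5.997)² × 70410 = 2.53223×10^6 km³/s².
Transfer-ellipse semi-major axis a_t = (r₁ + r₂)/2 = (70410 + 2.770×10^5)/2 = 1.73705×10^5 km.
At r₁ the circular-orbit speed is v₁ = √(μ/r₁) = 5.997 km/s.
On the transfer ellipse at r₁, v² = μ(2/r − 1/a) gives v_p = √[μ(2/r₁ − 1/a_t)] = 7.573 km/s.
First burn Δv₁ = |v_p − v₁| = 1.576 km/s.
At r₂, v₂ = √(μ/r₂) = 3.024 km/s.
Transfer-orbit speed at r₂: v_a = √[μ(2/r₂ − 1/a_t)] = 1.925 km/s.
Second burn Δv₂ = |v₂ − v_a| = 1.099 km/s.
Δv = Δv₁ + Δv₂ = 1.576 + 1.099 = 2.675 km/s.

Δv = 2.675 km/s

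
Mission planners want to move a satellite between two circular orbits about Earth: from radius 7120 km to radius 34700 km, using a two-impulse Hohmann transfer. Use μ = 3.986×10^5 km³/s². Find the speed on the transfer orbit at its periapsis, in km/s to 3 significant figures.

v = 9.64 km/s

Transfer-ellipse semi-major axis a_t = (r₁ + r₂)/2 = (7120 + 34700)/2 = 20910 km.
At periapsis, r = 7120 km.
Vis-viva: v = √[μ(2/r − 1/a_t)] = √[3.986×10^5 × (2/7120 − 1/20910)] = 9.639 km/s.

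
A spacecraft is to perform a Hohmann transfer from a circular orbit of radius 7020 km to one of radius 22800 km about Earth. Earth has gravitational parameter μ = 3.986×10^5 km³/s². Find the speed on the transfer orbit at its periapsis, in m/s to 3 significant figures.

The Hohmann ellipse has a_t = (r₁ + r₂)/2 = 14910 km.
The periapsis of the transfer ellipse is at r = 7020 km.
Applying v² = μ(2/r − 1/a_t): v = 9.318 km/s.

v = 9320 m/s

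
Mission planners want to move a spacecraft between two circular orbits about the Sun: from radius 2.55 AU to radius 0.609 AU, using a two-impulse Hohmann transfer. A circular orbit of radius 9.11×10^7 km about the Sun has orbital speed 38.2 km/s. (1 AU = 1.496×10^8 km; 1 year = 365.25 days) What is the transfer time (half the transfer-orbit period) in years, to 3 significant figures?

From the circular-orbit relation v² = μ/r at r = 9.11×10^7 km: μ = v²r = (38.2)² × 9.11×10^7 = 1.32937×10^11 km³/s².
In km: r₁ = 2.55 × 1.496×10^8 = 3.8148×10^8 km; r₂ = 0.609 × 1.496×10^8 = 9.11064×10^7 km.
The Hohmann ellipse has a_t = (r₁ + r₂)/2 = 2.362932×10^8 km.
By Kepler's third law the transfer-orbit period is T = 2π√(a_t³/μ), so t = T/2 = 3.130×10^7 s.
Converting: 3.130×10^7 s ÷ 3.15576×10^7 s/year (365.25 × 86400) = 0.992 years.

t = 0.992 years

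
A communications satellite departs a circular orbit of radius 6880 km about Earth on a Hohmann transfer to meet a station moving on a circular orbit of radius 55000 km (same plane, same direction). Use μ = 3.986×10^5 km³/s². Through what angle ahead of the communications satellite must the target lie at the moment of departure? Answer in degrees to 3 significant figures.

φ = 104°

Semi-major axis of the transfer orbit: a_t = (6880 + 55000)/2 = 30940 km.
Transfer time t = π√(a_t³/μ) = 27081 s.
Target angular speed ω₂ = √(μ/r₂³) = 4.8947×10^-5 rad/s.
Angle swept by the target during transfer: ω₂·t = 1.3255 rad = 75.95°.
The communications satellite traverses 180° on the transfer ellipse, so the target must lead by 180° − 75.95° = 104°.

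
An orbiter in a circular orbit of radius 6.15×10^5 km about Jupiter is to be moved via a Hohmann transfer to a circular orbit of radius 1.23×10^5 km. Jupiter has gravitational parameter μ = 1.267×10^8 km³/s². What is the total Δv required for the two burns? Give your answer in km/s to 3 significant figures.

Transfer-ellipse semi-major axis a_t = (r₁ + r₂)/2 = (6.150×10^5 + 1.230×10^5)/2 = 3.690×10^5 km.
At r₁ the circular-orbit speed is v₁ = √(μ/r₁) = 14.3533 km/s.
Transfer-orbit speed at r₁ (v² = μ(2/r − 1/a)): v_a = √[μ(2/r₁ − 1/a_t)] = 8.28686 km/s.
First burn Δv₁ = |v_a − v₁| = 6.0664 km/s.
At r₂, v₂ = √(μ/r₂) = 32.0949 km/s.
Transfer-orbit speed at r₂: v_p = √[μ(2/r₂ − 1/a_t)] = 41.4343 km/s.
Second burn Δv₂ = |v₂ − v_p| = 9.3394 km/s.
Δv = Δv₁ + Δv₂ = 6.0664 + 9.3394 = 15.41 km/s.

Δv = 15.4 km/s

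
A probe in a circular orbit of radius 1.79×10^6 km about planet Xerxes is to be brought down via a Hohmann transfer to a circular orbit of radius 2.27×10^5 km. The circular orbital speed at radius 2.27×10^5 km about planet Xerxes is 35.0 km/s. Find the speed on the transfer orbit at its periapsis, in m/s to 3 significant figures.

v = 46600 m/s

From the circular-orbit relation v² = μ/r at r = 2.27×10^5 km: μ = v²r = (35.0)² × 2.27×10^5 = 2.78075×10^8 km³/s².
Transfer-ellipse semi-major axis a_t = (r₁ + r₂)/2 = (1.790×10^6 + 2.270×10^5)/2 = 1.0085×10^6 km.
At periapsis, r = 2.270×10^5 km.
Vis-viva: v = √[μ(2/r − 1/a_t)] = √[2.78075×10^8 × (2/2.270×10^5 − 1/1.0085×10^6)] = 46.63 km/s.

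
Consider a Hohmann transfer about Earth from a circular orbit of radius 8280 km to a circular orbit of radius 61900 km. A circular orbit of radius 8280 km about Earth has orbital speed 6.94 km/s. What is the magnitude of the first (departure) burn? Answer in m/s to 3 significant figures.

From the circular-orbit relation v² = μ/r at r = 8280 km: μ = v²r = (6.94)² × 8280 = 3.98795×10^5 km³/s².
Semi-major axis of the transfer orbit: a_t = (8280 + 61900)/2 = 35090 km.
Circular speed at r = 8280 km: v_c = √(μ/r) = 6.940 km/s.
Vis-viva on the transfer ellipse at r = 8280 km gives v_t = √[μ(2/r − 1/a_t)] = 9.217 km/s.
Δv₁ = |v_t − v_c| = |9.217 − 6.940| = 2.277 km/s.

Δv₁ = 2280 m/s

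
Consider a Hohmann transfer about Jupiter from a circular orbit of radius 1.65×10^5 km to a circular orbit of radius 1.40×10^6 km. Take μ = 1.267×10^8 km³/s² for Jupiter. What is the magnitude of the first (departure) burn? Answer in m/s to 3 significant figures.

Transfer-ellipse semi-major axis a_t = (r₁ + r₂)/2 = (1.650×10^5 + 1.400×10^6)/2 = 7.825×10^5 km.
Circular speed at r = 1.650×10^5 km: v_c = √(μ/r) = 27.7106 km/s.
Vis-viva on the transfer ellipse at r = 1.650×10^5 km gives v_t = √[μ(2/r − 1/a_t)] = 37.0654 km/s.
Δv₁ = |v_t − v_c| = |37.0654 − 27.7106| = 9.355 km/s.

Δv₁ = 9350 m/s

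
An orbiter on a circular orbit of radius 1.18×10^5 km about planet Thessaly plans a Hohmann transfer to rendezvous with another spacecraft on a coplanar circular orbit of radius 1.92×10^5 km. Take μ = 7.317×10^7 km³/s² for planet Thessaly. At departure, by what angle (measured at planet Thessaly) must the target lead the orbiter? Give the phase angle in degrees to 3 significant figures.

Semi-major axis of the transfer orbit: a_t = (1.180×10^5 + 1.920×10^5)/2 = 1.550×10^5 km.
Transfer time t = π√(a_t³/μ) = 22410 s.
The target's mean motion on its circular orbit is ω₂ = √(μ/r₂³) = 1.017×10^-4 rad/s.
Angle swept by the target during transfer: ω₂·t = 2.279 rad = 130.6°.
The orbiter traverses 180° on the transfer ellipse, so the target must lead by 180° − 130.6° = 49.4°.

φ = 49.4°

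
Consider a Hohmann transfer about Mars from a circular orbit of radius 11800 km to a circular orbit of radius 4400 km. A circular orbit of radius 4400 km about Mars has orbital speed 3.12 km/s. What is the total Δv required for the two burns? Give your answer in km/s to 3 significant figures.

Δv = 1.15 km/s

From the circular-orbit relation v² = μ/r at r = 4400 km: μ = v²r = (3.12)² × 4400 = 42831.4 km³/s².
The Hohmann ellipse has a_t = (r₁ + r₂)/2 = 8100 km.
Circular speed at r₁: v₁ = √(μ/r₁) = √(42831.4/11800) = 1.905 km/s.
Transfer-orbit speed at r₁ (v² = μ(2/r − 1/a)): v_a = √[μ(2/r₁ − 1/a_t)] = 1.404 km/s.
First burn Δv₁ = |v_a − v₁| = 0.5010 km/s.
Circular speed at r₂: v₂ = √(μ/r₂) = 3.1200 km/s.
Transfer-orbit speed at r₂: v_p = √[μ(2/r₂ − 1/a_t)] = 3.7658 km/s.
Second burn Δv₂ = |v₂ − v_p| = 0.6458 km/s.
Δv = Δv₁ + Δv₂ = 0.5010 + 0.6458 = 1.147 km/s.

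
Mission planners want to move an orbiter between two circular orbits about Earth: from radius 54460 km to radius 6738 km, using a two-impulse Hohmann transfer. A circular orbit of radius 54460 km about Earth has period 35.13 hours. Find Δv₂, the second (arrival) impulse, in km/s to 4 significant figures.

Δv₂ = 2.570 km/s

From Kepler's third law T² = 4π²r³/μ at r = 54460 km, T = 35.13 hours = 35.13 × 3600 s = 1.26468×10^5 s: μ = 4π²r³/T² = 3.98686×10^5 km³/s².
Semi-major axis of the transfer orbit: a_t = (54460 + 6738)/2 = 30599 km.
Circular speed at r = 6738 km: v_c = √(μ/r) = 7.6922 km/s.
Vis-viva on the transfer ellipse at r = 6738 km gives v_t = √[μ(2/r − 1/a_t)] = 10.262 km/s.
Δv₂ = |v_t − v_c| = |10.262 − 7.6922| = 2.570 km/s.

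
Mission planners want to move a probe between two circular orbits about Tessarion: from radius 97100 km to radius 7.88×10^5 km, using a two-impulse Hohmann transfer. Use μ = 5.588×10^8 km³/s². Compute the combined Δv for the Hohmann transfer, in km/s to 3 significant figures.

Semi-major axis of the transfer orbit: a_t = (97100 + 7.880×10^5)/2 = 4.4255×10^5 km.
At r₁ the circular-orbit speed is v₁ = √(μ/r₁) = 75.8610 km/s.
On the transfer ellipse at r₁, vis-viva gives v_p = √[μ(2/r₁ − 1/a_t)] = 101.228 km/s.
First burn Δv₁ = |v_p − v₁| = 25.367 km/s.
Circular speed at r₂: v₂ = √(μ/r₂) = 26.630 km/s.
Transfer-orbit speed at r₂: v_a = √[μ(2/r₂ − 1/a_t)] = 12.474 km/s.
Second burn Δv₂ = |v₂ − v_a| = 14.156 km/s.
Δv = Δv₁ + Δv₂ = 25.367 + 14.156 = 39.52 km/s.

Δv = 39.5 km/s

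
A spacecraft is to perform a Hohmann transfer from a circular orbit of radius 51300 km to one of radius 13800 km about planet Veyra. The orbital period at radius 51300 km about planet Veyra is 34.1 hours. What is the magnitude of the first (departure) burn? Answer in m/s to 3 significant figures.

Δv₁ = 916 m/s

From Kepler's third law T² = 4π²r³/μ at r = 51300 km, T = 34.1 hours = 34.1 × 3600 s = 1.2276×10^5 s: μ = 4π²r³/T² = 3.53670×10^5 km³/s².
Transfer-ellipse semi-major axis a_t = (r₁ + r₂)/2 = (51300 + 13800)/2 = 32550 km.
Circular speed at r = 51300 km: v_c = √(μ/r) = 2.626 km/s.
Transfer-orbit speed at the same r (vis-viva, a = a_t): v_t = √[μ(2/r − 1/a_t)] = 1.710 km/s.
Δv₁ = |v_t − v_c| = |1.710 − 2.626| = 0.9160 km/s.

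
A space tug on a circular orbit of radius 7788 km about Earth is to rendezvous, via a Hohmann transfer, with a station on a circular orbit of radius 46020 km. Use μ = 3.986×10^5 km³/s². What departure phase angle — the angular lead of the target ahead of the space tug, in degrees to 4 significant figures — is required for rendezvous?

The Hohmann ellipse has a_t = (r₁ + r₂)/2 = 26904 km.
The half-period of the transfer ellipse is t = π√(a_t³/μ) = 21960 s.
The target's mean motion on its circular orbit is ω₂ = √(μ/r₂³) = 6.395×10^-5 rad/s.
Angle swept by the target during transfer: ω₂·t = 1.4043 rad = 80.46°.
The space tug traverses 180° on the transfer ellipse, so the target must lead by 180° − 80.46° = 99.54°.

φ = 99.54°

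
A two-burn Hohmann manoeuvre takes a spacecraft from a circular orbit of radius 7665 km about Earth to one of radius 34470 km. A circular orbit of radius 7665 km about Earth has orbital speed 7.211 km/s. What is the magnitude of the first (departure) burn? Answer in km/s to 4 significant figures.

From the circular-orbit relation v² = μ/r at r = 7665 km: μ = v²r = (7.211)² × 7665 = 3.98569×10^5 km³/s².
Transfer-ellipse semi-major axis a_t = (r₁ + r₂)/2 = (7665 + 34470)/2 = 21067.5 km.
Circular speed at r = 7665 km: v_c = √(μ/r) = 7.211 km/s.
Vis-viva on the transfer ellipse at r = 7665 km gives v_t = √[μ(2/r − 1/a_t)] = 9.224 km/s.
Δv₁ = |v_t − v_c| = |9.224 − 7.211| = 2.013 km/s.

Δv₁ = 2.013 km/s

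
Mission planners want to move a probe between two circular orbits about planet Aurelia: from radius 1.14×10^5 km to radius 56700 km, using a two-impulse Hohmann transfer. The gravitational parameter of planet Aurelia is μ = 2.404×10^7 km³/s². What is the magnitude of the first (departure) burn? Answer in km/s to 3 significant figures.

Semi-major axis of the transfer orbit: a_t = (1.140×10^5 + 56700)/2 = 85350 km.
On the circular orbit at r = 1.140×10^5 km, v_c = √(μ/r) = 14.522 km/s.
Vis-viva on the transfer ellipse at r = 1.140×10^5 km gives v_t = √[μ(2/r − 1/a_t)] = 11.836 km/s.
Δv₁ = |v_t − v_c| = |11.836 − 14.522| = 2.686 km/s.

Δv₁ = 2.69 km/s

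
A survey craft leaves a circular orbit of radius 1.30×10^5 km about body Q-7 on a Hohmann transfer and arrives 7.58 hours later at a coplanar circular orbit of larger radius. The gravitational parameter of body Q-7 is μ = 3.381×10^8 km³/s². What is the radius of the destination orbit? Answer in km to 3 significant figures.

Transfer time t = 7.58 hours = 27288 s, and t = π√(a_t³/μ).
So a_t = (μ t²/π²)^(1/3) = (3.381×10^8 × (27288)² / π²)^(1/3) = 2.9437×10^5 km.
Since a_t = (r₁ + r₂)/2, r₂ = 2a_t − r₁ = 2×2.9437×10^5 − 1.300×10^5 = 4.5874×10^5 km.

r₂ = 4.59×10^5 km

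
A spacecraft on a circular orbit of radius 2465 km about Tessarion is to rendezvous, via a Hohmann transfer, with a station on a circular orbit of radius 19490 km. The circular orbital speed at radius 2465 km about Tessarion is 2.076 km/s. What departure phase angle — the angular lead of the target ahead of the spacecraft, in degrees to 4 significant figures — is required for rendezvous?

From the circular-orbit relation v² = μ/r at r = 2465 km: μ = v²r = (2.076)² × 2465 = 10623.6 km³/s².
Transfer-ellipse semi-major axis a_t = (r₁ + r₂)/2 = (2465 + 19490)/2 = 10977.5 km.
Transfer time t = π√(a_t³/μ) = 35060 s.
Target angular speed ω₂ = √(μ/r₂³) = 3.788×10^-5 rad/s.
Angle swept by the target during transfer: ω₂·t = 1.328 rad = 76.09°.
Arrival is 180° from departure on the ellipse, so φ = 180° − 76.09° = 103.9°.

φ = 103.9°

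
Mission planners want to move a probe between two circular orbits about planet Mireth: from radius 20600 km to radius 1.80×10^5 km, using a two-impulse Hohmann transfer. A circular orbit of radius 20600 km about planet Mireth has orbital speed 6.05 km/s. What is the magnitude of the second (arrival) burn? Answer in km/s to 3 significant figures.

Δv₂ = 1.12 km/s

From the circular-orbit relation v² = μ/r at r = 20600 km: μ = v²r = (6.05)² × 20600 = 7.54012×10^5 km³/s².
The Hohmann ellipse has a_t = (r₁ + r₂)/2 = 1.003×10^5 km.
Circular speed at r = 1.800×10^5 km: v_c = √(μ/r) = 2.0467 km/s.
Vis-viva on the transfer ellipse at r = 1.800×10^5 km gives v_t = √[μ(2/r − 1/a_t)] = 0.92755 km/s.
Δv₂ = |v_t − v_c| = |0.92755 − 2.0467| = 1.119 km/s.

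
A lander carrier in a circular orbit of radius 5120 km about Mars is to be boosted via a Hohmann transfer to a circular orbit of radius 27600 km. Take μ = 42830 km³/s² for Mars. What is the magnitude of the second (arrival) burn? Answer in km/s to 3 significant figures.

Δv₂ = 0.549 km/s

Transfer-ellipse semi-major axis a_t = (r₁ + r₂)/2 = (5120 + 27600)/2 = 16360 km.
On the circular orbit at r = 27600 km, v_c = √(μ/r) = 1.2457 km/s.
Vis-viva on the transfer ellipse at r = 27600 km gives v_t = √[μ(2/r − 1/a_t)] = 0.69689 km/s.
Δv₂ = |v_t − v_c| = |0.69689 − 1.2457| = 0.5488 km/s.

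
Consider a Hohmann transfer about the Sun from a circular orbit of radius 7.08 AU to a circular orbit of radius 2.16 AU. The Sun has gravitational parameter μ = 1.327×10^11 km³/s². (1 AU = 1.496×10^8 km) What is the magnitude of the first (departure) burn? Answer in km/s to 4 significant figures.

In km: r₁ = 7.08 × 1.496×10^8 = 1.059168×10^9 km; r₂ = 2.16 × 1.496×10^8 = 3.23136×10^8 km.
Transfer-ellipse semi-major axis a_t = (r₁ + r₂)/2 = (1.059168×10^9 + 3.23136×10^8)/2 = 6.91152×10^8 km.
On the circular orbit at r = 1.059168×10^9 km, v_c = √(μ/r) = 11.1932 km/s.
Transfer-orbit speed at the same r (vis-viva, a = a_t): v_t = √[μ(2/r − 1/a_t)] = 7.65348 km/s.
Δv₁ = |v_t − v_c| = |7.65348 − 11.1932| = 3.540 km/s.

Δv₁ = 3.540 km/s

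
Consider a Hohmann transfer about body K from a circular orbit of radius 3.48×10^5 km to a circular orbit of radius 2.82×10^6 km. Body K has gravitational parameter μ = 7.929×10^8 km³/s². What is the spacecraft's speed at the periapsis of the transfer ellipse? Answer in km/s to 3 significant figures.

The Hohmann ellipse has a_t = (r₁ + r₂)/2 = 1.584×10^6 km.
At periapsis, r = 3.480×10^5 km.
Applying v² = μ(2/r − 1/a_t): v = 63.69 km/s.

v = 63.7 km/s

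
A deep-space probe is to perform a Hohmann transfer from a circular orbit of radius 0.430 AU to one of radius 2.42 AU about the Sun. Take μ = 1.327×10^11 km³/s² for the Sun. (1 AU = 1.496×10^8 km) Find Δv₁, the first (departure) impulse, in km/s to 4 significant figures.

Δv₁ = 13.77 km/s

In km: r₁ = 0.430 × 1.496×10^8 = 6.4328×10^7 km; r₂ = 2.42 × 1.496×10^8 = 3.62032×10^8 km.
Semi-major axis of the transfer orbit: a_t = (6.4328×10^7 + 3.62032×10^8)/2 = 2.1318×10^8 km.
Circular speed at r = 6.4328×10^7 km: v_c = √(μ/r) = 45.42 km/s.
Vis-viva on the transfer ellipse at r = 6.4328×10^7 km gives v_t = √[μ(2/r − 1/a_t)] = 59.19 km/s.
Δv₁ = |v_t − v_c| = |59.19 − 45.42| = 13.77 km/s.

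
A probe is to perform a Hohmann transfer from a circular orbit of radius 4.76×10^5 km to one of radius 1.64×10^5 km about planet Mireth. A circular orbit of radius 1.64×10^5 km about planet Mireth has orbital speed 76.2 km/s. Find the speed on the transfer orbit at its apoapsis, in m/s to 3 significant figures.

v = 32000 m/s

From the circular-orbit relation v² = μ/r at r = 1.64×10^5 km: μ = v²r = (76.2)² × 1.64×10^5 = 9.52256×10^8 km³/s².
Semi-major axis of the transfer orbit: a_t = (4.760×10^5 + 1.640×10^5)/2 = 3.200×10^5 km.
At apoapsis, r = 4.760×10^5 km.
Vis-viva: v = √[μ(2/r − 1/a_t)] = √[9.52256×10^8 × (2/4.760×10^5 − 1/3.200×10^5)] = 32.02 km/s.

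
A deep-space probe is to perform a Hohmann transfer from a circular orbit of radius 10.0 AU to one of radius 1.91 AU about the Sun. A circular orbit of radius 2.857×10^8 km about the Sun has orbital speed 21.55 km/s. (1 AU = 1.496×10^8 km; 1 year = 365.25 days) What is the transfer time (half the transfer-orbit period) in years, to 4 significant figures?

From the circular-orbit relation v² = μ/r at r = 2.857×10^8 km: μ = v²r = (21.55)² × 2.857×10^8 = 1.32680×10^11 km³/s².
In km: r₁ = 10.0 × 1.496×10^8 = 1.496×10^9 km; r₂ = 1.91 × 1.496×10^8 = 2.85736×10^8 km.
Semi-major axis of the transfer orbit: a_t = (1.496×10^9 + 2.85736×10^8)/2 = 8.90868×10^8 km.
Half the transfer-orbit period gives t = π√(a_t³/μ) = 2.2933×10^8 s.
Converting: 2.2933×10^8 s ÷ 3.15576×10^7 s/year (365.25 × 86400) = 7.267 years.

t = 7.267 years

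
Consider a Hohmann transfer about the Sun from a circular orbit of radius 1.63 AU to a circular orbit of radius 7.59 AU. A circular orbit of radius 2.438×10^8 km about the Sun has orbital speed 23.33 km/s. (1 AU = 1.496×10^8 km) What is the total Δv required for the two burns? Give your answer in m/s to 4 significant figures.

From the circular-orbit relation v² = μ/r at r = 2.438×10^8 km: μ = v²r = (23.33)² × 2.438×10^8 = 1.32698×10^11 km³/s².
In km: r₁ = 1.63 × 1.496×10^8 = 2.43848×10^8 km; r₂ = 7.59 × 1.496×10^8 = 1.135464×10^9 km.
Semi-major axis of the transfer orbit: a_t = (2.43848×10^8 + 1.135464×10^9)/2 = 6.89656×10^8 km.
Circular speed at r₁: v₁ = √(μ/r₁) = √(1.32698×10^11/2.43848×10^8) = 23.3277 km/s.
On the transfer ellipse at r₁, vis-viva equation gives v_p = √[μ(2/r₁ − 1/a_t)] = 29.9325 km/s.
First burn Δv₁ = |v_p − v₁| = 6.605 km/s.
Circular speed at r₂: v₂ = √(μ/r₂) = 10.81 km/s.
Transfer-orbit speed at r₂: v_a = √[μ(2/r₂ − 1/a_t)] = 6.428 km/s.
Second burn Δv₂ = |v₂ − v_a| = 4.382 km/s.
Total Δv = Δv₁ + Δv₂ = 10.99 km/s.

Δv = 10990 m/s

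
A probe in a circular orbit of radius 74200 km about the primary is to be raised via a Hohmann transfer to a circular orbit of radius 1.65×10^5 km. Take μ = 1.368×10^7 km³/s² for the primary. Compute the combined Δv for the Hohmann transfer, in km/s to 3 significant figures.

The Hohmann ellipse has a_t = (r₁ + r₂)/2 = 1.196×10^5 km.
At r₁ the circular-orbit speed is v₁ = √(μ/r₁) = 13.5782 km/s.
On the transfer ellipse at r₁, v² = μ(2/r − 1/a) gives v_p = √[μ(2/r₁ − 1/a_t)] = 15.9484 km/s.
First burn Δv₁ = |v_p − v₁| = 2.3702 km/s.
Circular speed at r₂: v₂ = √(μ/r₂) = 9.10544 km/s.
Transfer-orbit speed at r₂: v_a = √[μ(2/r₂ − 1/a_t)] = 7.17195 km/s.
Second burn Δv₂ = |v₂ − v_a| = 1.9335 km/s.
Δv = Δv₁ + Δv₂ = 2.3702 + 1.9335 = 4.304 km/s.

Δv = 4.30 km/s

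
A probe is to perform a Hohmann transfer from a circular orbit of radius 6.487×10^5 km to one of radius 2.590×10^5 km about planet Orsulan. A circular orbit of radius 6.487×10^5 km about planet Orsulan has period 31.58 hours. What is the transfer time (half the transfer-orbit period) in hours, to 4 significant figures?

t = 9.240 hours

From Kepler's third law T² = 4π²r³/μ at r = 6.487×10^5 km, T = 31.58 hours = 31.58 × 3600 s = 1.13688×10^5 s: μ = 4π²r³/T² = 8.33801×10^8 km³/s².
The Hohmann ellipse has a_t = (r₁ + r₂)/2 = 4.5385×10^5 km.
Half the transfer-orbit period gives t = π√(a_t³/μ) = 33265 s.
Converting: 33265 s ÷ 3600 s/hour = 9.240 hours.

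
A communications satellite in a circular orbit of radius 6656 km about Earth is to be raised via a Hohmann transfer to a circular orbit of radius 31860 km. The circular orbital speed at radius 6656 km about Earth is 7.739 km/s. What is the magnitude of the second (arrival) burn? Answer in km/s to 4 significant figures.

Δv₂ = 1.458 km/s

From the circular-orbit relation v² = μ/r at r = 6656 km: μ = v²r = (7.739)² × 6656 = 3.98642×10^5 km³/s².
Semi-major axis of the transfer orbit: a_t = (6656 + 31860)/2 = 19258 km.
On the circular orbit at r = 31860 km, v_c = √(μ/r) = 3.5373 km/s.
Vis-viva on the transfer ellipse at r = 31860 km gives v_t = √[μ(2/r − 1/a_t)] = 2.0796 km/s.
Δv₂ = |v_t − v_c| = |2.0796 − 3.5373| = 1.458 km/s.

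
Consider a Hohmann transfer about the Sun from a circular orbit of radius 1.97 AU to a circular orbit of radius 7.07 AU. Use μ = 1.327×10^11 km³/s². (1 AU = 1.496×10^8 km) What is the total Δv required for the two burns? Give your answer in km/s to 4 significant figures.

In km: r₁ = 1.97 × 1.496×10^8 = 2.94712×10^8 km; r₂ = 7.07 × 1.496×10^8 = 1.057672×10^9 km.
The Hohmann ellipse has a_t = (r₁ + r₂)/2 = 6.76192×10^8 km.
At r₁ the circular-orbit speed is v₁ = √(μ/r₁) = 21.220 km/s.
Transfer-orbit speed at r₁ (vis-viva): v_p = √[μ(2/r₁ − 1/a_t)] = 26.539 km/s.
First burn Δv₁ = |v_p − v₁| = 5.319 km/s.
Circular speed at r₂: v₂ = √(μ/r₂) = 11.201 km/s.
Transfer-orbit speed at r₂: v_a = √[μ(2/r₂ − 1/a_t)] = 7.3948 km/s.
Second burn Δv₂ = |v₂ − v_a| = 3.806 km/s.
Δv = Δv₁ + Δv₂ = 5.319 + 3.806 = 9.125 km/s.

Δv = 9.125 km/s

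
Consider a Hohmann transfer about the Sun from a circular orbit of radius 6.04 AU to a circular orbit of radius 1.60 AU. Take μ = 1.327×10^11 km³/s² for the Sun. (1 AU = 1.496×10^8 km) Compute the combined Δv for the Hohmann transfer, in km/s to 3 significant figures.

In km: r₁ = 6.04 × 1.496×10^8 = 9.03584×10^8 km; r₂ = 1.60 × 1.496×10^8 = 2.3936×10^8 km.
Transfer-ellipse semi-major axis a_t = (r₁ + r₂)/2 = (9.03584×10^8 + 2.3936×10^8)/2 = 5.71472×10^8 km.
At r₁ the circular-orbit speed is v₁ = √(μ/r₁) = 12.119 km/s.
Transfer-orbit speed at r₁ (vis-viva equation): v_a = √[μ(2/r₁ − 1/a_t)] = 7.8430 km/s.
First burn Δv₁ = |v_a − v₁| = 4.276 km/s.
At r₂, v₂ = √(μ/r₂) = 23.54560 km/s.
Transfer-orbit speed at r₂: v_p = √[μ(2/r₂ − 1/a_t)] = 29.60714 km/s.
Second burn Δv₂ = |v₂ − v_p| = 6.062 km/s.
Total Δv = Δv₁ + Δv₂ = 10.34 km/s.

Δv = 10.3 km/s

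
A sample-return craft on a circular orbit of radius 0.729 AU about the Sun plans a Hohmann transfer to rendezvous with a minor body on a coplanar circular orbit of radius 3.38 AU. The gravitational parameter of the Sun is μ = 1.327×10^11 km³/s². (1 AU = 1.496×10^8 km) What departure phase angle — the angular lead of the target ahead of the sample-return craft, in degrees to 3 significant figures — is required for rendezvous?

In km: r₁ = 0.729 × 1.496×10^8 = 1.090584×10^8 km; r₂ = 3.38 × 1.496×10^8 = 5.05648×10^8 km.
The Hohmann ellipse has a_t = (r₁ + r₂)/2 = 3.073532×10^8 km.
Transfer time t = π√(a_t³/μ) = 4.6470×10^7 s.
The target's mean motion on its circular orbit is ω₂ = √(μ/r₂³) = 3.2038×10^-8 rad/s.
Angle swept by the target during transfer: ω₂·t = 1.4888 rad = 85.30°.
The sample-return craft traverses 180° on the transfer ellipse, so the target must lead by 180° − 85.30° = 94.7°.

φ = 94.7°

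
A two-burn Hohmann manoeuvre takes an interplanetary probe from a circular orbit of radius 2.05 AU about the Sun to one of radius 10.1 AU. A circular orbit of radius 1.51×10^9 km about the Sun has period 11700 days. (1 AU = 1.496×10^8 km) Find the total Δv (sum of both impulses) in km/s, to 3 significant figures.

Δv = 9.96 km/s

From Kepler's third law T² = 4π²r³/μ at r = 1.51×10^9 km, T = 11700 days = 11700 × 86400 s = 1.01088×10^9 s: μ = 4π²r³/T² = 1.33012×10^11 km³/s².
In km: r₁ = 2.05 × 1.496×10^8 = 3.0668×10^8 km; r₂ = 10.1 × 1.496×10^8 = 1.51096×10^9 km.
Semi-major axis of the transfer orbit: a_t = (3.0668×10^8 + 1.51096×10^9)/2 = 9.0882×10^8 km.
At r₁ the circular-orbit speed is v₁ = √(μ/r₁) = 20.826 km/s.
Transfer-orbit speed at r₁ (vis-viva): v_p = √[μ(2/r₁ − 1/a_t)] = 26.853 km/s.
First burn Δv₁ = |v_p − v₁| = 6.027 km/s.
Circular speed at r₂: v₂ = √(μ/r₂) = 9.3825 km/s.
Transfer-orbit speed at r₂: v_a = √[μ(2/r₂ − 1/a_t)] = 5.4503 km/s.
Second burn Δv₂ = |v₂ − v_a| = 3.932 km/s.
Total Δv = Δv₁ + Δv₂ = 9.959 km/s.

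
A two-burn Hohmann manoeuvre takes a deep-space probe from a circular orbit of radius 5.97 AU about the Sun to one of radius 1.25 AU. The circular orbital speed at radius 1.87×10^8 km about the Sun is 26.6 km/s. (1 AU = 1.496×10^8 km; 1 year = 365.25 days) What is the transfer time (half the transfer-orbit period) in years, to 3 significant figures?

From the circular-orbit relation v² = μ/r at r = 1.87×10^8 km: μ = v²r = (26.6)² × 1.87×10^8 = 1.32314×10^11 km³/s².
In km: r₁ = 5.97 × 1.496×10^8 = 8.93112×10^8 km; r₂ = 1.25 × 1.496×10^8 = 1.870×10^8 km.
Transfer-ellipse semi-major axis a_t = (r₁ + r₂)/2 = (8.93112×10^8 + 1.870×10^8)/2 = 5.40056×10^8 km.
Transfer time t = π√(a_t³/μ) = π√((5.40056×10^8)³ / 1.32314×10^11) = 1.084×10^8 s.
Converting: 1.084×10^8 s ÷ 3.15576×10^7 s/year (365.25 × 86400) = 3.43 years.

t = 3.43 years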